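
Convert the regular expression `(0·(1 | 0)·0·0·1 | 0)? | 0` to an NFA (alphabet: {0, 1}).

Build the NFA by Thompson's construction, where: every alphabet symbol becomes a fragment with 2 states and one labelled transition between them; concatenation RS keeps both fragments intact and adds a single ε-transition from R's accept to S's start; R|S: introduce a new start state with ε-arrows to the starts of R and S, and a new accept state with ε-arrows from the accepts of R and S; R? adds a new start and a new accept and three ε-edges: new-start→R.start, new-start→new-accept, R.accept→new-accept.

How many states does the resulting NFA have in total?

Bottom-up over the parse tree:
Each of the 8 symbol leaves contributes a 2-state fragment.
  1 | 0 = 6 states
  0·(1 | 0)·0·0·1 = 14 states
  0·(1 | 0)·0·0·1 | 0 = 18 states
  (0·(1 | 0)·0·0·1 | 0)? = 20 states
  (0·(1 | 0)·0·0·1 | 0)? | 0 = 24 states

24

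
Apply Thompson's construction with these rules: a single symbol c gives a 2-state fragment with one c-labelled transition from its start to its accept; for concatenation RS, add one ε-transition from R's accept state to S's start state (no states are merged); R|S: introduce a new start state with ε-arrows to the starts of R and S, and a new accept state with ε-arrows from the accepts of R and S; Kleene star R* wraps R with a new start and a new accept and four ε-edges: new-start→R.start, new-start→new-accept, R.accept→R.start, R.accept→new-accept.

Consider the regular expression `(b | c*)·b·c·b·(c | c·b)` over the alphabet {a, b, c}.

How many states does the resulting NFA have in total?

Recursing over subexpressions:
Each of the 8 symbol leaves contributes a 2-state fragment.
  c* → 4 states
  b | c* → 8 states
  c·b → 4 states
  c | c·b → 8 states
  (b | c*)·b·c·b·(c | c·b) → 22 states

22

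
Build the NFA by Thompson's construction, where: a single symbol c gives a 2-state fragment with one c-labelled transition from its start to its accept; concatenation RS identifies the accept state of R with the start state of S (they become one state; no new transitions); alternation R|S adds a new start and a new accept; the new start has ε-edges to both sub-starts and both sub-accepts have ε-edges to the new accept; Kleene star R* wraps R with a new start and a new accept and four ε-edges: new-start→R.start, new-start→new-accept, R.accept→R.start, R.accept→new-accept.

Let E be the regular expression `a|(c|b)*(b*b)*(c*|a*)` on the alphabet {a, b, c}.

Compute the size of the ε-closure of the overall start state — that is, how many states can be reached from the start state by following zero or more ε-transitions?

19

Work bottom-up. For each fragment F, track |ε-closure(F.start)| and whether F's accept lies in that closure (i.e. whether F accepts ε). A single-symbol fragment has closure size 1 and does not accept ε.
  c|b → new start ε-reaches every alternative's start; none of them accept ε, so the new accept is not reached: |ε-closure| = 1 + 1 + 1 = 3
  (c|b)* → the star's fresh start ε-reaches both the body's start and the fresh accept: |ε-closure| = 2 + 3 = 5
  b* → |ε-closure| = 1 (new start) + 1 (body) + 1 (new accept) = 3
  b*b → |ε-closure| = 3 + (1−1) = 3 (closure spills across the concat boundary because the left factor accepts ε)
  (b*b)* → the star's fresh start ε-reaches both the body's start and the fresh accept: |ε-closure| = 2 + 3 = 5
  c* → |ε-closure| = 1 (new start) + 1 (body) + 1 (new accept) = 3
  a* → the star's fresh start ε-reaches both the body's start and the fresh accept: |ε-closure| = 2 + 1 = 3
  c*|a* → |ε-closure| = 1 (new start) + (3 + 3) + 1 (new accept, since some branch ε-reaches its own accept) = 8
  (c|b)*(b*b)*(c*|a*) → |ε-closure| = 5 + (5−1) + (8−1) = 16 (closure spills across the concat boundary because the left factor accepts ε)
  a|(c|b)*(b*b)*(c*|a*) → new start ε-reaches every alternative's start; at least one alternative accepts ε, so the union's new accept is reached too: |ε-closure| = 1 + 1 + 16 + 1 = 19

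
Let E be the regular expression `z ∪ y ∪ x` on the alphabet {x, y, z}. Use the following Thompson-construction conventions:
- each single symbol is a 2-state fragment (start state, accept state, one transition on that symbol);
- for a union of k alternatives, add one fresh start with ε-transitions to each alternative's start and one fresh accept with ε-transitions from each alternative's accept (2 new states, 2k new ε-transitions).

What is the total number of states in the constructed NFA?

8

By structural recursion:
Each of the 3 symbol leaves contributes a 2-state fragment.
  z ∪ y ∪ x — 8 states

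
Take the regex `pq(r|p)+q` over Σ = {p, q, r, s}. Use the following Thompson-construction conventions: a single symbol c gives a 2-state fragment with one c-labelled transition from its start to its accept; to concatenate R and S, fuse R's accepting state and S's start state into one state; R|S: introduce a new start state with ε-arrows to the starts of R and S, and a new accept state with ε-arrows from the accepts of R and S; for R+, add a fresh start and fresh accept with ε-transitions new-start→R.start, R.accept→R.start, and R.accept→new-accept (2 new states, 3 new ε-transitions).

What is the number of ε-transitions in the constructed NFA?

7

By structural recursion:
Each of the 5 symbol leaves contributes 0 ε-transitions.
  r|p = 4 ε-transitions
  (r|p)+ = 7 ε-transitions
  pq(r|p)+q = 7 ε-transitions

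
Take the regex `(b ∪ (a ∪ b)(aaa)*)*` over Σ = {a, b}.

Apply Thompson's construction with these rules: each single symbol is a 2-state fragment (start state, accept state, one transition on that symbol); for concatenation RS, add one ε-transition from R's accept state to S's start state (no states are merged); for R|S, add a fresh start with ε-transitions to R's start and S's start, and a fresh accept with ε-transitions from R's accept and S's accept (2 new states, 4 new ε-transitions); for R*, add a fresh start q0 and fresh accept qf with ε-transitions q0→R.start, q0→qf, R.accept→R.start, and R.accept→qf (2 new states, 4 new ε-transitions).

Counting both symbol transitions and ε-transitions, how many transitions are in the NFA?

By structural recursion:
Each of the 6 symbol leaves contributes 1 transition (1 symbol, 0 ε).
  a ∪ b → 6 transitions (2 symbol, 4 ε)
  aaa → 5 transitions (3 symbol, 2 ε)
  (aaa)* → 9 transitions (3 symbol, 6 ε)
  (a ∪ b)(aaa)* → 16 transitions (5 symbol, 11 ε)
  b ∪ (a ∪ b)(aaa)* → 21 transitions (6 symbol, 15 ε)
  (b ∪ (a ∪ b)(aaa)*)* → 25 transitions (6 symbol, 19 ε)

25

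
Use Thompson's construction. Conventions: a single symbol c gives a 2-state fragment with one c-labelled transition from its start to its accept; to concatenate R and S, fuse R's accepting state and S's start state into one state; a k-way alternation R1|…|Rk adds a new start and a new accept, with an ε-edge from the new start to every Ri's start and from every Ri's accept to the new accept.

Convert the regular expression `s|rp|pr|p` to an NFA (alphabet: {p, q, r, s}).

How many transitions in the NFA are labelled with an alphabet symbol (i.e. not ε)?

By structural recursion:
Each of the 6 symbol leaves contributes exactly 1 symbol transition.
  rp — 2 symbol transitions
  pr — 2 symbol transitions
  s|rp|pr|p — 6 symbol transitions

6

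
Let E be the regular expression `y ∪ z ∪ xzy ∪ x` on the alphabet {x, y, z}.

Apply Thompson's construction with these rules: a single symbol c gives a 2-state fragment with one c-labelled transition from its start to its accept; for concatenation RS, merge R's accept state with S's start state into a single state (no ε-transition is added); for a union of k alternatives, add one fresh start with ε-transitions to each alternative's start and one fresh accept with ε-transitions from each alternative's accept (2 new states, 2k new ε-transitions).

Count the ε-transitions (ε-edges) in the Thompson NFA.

8

By structural recursion:
Each of the 6 symbol leaves contributes 0 ε-transitions.
  xzy — 0 ε-transitions
  y ∪ z ∪ xzy ∪ x — 8 ε-transitions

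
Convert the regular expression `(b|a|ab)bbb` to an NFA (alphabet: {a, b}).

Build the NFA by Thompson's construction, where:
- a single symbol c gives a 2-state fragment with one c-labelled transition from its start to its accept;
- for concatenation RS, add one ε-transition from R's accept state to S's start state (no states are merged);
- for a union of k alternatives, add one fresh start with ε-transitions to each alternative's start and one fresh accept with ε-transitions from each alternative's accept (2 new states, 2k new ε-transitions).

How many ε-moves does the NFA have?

Per subexpression:
Each of the 7 symbol leaves contributes 0 ε-transitions.
  ab — 1 ε-transition
  b|a|ab — 7 ε-transitions
  (b|a|ab)bbb — 10 ε-transitions

10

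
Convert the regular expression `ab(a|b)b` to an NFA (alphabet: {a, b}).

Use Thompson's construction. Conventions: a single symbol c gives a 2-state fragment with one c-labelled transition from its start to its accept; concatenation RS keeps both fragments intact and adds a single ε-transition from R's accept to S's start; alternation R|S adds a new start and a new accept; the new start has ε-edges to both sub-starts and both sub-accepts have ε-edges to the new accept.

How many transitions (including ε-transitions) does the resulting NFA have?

12

Bottom-up over the parse tree:
Each of the 5 symbol leaves contributes 1 transition (1 symbol, 0 ε).
  a|b = 6 transitions (2 symbol, 4 ε)
  ab(a|b)b = 12 transitions (5 symbol, 7 ε)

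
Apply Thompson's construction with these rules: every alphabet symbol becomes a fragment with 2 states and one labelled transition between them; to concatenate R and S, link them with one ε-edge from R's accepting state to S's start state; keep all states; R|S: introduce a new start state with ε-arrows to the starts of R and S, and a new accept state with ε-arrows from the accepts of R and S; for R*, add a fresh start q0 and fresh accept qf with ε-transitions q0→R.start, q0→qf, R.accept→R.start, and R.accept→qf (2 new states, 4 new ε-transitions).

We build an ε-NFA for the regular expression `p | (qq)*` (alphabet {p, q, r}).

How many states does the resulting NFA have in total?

10

Bottom-up over the parse tree:
Each of the 3 symbol leaves contributes a 2-state fragment.
  qq = 4 states
  (qq)* = 6 states
  p | (qq)* = 10 states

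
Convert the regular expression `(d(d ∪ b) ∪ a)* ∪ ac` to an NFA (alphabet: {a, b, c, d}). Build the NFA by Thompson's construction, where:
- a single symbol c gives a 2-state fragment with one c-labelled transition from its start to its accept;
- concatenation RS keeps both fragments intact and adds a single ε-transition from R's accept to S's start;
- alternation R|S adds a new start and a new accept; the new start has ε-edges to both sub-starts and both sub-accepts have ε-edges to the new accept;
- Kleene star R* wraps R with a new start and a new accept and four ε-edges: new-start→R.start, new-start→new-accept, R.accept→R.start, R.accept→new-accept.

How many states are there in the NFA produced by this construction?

20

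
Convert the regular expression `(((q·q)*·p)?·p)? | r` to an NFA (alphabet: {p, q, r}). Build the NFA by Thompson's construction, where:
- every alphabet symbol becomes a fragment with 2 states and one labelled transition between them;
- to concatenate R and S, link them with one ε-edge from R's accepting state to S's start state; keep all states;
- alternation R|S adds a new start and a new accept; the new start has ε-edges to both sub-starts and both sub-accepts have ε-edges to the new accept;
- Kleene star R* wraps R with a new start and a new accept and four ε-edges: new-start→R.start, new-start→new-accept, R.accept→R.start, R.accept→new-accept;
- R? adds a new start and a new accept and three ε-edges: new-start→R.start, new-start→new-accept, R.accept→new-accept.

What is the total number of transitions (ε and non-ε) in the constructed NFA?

22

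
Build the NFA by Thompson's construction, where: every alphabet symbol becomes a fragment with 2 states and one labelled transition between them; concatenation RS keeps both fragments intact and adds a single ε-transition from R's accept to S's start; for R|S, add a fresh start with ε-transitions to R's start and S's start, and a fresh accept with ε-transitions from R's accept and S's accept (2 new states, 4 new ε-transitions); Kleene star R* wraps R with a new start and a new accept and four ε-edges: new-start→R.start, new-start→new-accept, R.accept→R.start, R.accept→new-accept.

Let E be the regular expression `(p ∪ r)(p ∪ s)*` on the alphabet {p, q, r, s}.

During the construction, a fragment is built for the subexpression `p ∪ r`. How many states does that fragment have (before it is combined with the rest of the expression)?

6

Fragment for `p ∪ r`:
Each of the 2 symbol leaves contributes a 2-state fragment.
  p ∪ r — 6 states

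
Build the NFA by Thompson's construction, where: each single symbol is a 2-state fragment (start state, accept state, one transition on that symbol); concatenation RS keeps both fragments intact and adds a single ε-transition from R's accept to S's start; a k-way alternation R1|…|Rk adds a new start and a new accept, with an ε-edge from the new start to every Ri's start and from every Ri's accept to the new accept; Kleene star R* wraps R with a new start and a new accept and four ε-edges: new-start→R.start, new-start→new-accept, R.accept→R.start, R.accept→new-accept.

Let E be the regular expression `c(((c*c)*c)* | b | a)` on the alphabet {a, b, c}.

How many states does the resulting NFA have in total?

20

By structural recursion:
Each of the 6 symbol leaves contributes a 2-state fragment.
  c* — 4 states
  c*c — 6 states
  (c*c)* — 8 states
  (c*c)*c — 10 states
  ((c*c)*c)* — 12 states
  ((c*c)*c)* | b | a — 18 states
  c(((c*c)*c)* | b | a) — 20 states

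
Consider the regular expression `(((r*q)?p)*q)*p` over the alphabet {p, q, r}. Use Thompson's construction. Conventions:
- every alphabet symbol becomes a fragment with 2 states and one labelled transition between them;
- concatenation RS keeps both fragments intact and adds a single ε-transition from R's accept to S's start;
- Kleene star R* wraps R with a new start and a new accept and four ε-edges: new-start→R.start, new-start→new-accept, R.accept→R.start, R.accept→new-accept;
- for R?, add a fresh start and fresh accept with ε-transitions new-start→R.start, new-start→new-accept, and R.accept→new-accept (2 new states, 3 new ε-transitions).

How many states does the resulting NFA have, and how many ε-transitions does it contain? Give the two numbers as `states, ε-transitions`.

Per subexpression:
Each of the 5 symbol leaves contributes 2 states and 0 ε-transitions.
  r* : 4 states, 4 ε-transitions
  r*q : 6 states, 5 ε-transitions
  (r*q)? : 8 states, 8 ε-transitions
  (r*q)?p : 10 states, 9 ε-transitions
  ((r*q)?p)* : 12 states, 13 ε-transitions
  ((r*q)?p)*q : 14 states, 14 ε-transitions
  (((r*q)?p)*q)* : 16 states, 18 ε-transitions
  (((r*q)?p)*q)*p : 18 states, 19 ε-transitions

18, 19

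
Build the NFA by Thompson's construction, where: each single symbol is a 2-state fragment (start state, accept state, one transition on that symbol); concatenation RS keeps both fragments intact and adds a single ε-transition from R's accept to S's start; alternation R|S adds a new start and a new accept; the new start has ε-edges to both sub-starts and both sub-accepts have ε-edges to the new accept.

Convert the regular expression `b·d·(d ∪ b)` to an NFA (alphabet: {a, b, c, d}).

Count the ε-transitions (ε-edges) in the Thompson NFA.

6

By structural recursion:
Each of the 4 symbol leaves contributes 0 ε-transitions.
  d ∪ b : 4 ε-transitions
  b·d·(d ∪ b) : 6 ε-transitions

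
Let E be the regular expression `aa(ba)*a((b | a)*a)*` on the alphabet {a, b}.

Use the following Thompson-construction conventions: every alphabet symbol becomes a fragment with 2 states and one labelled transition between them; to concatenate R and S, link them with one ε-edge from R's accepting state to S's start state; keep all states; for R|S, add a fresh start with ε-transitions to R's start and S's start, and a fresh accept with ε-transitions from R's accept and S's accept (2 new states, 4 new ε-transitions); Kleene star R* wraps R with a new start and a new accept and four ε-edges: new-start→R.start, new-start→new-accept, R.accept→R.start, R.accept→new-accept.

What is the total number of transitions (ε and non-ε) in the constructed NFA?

Bottom-up over the parse tree:
Each of the 8 symbol leaves contributes 1 transition (1 symbol, 0 ε).
  ba → 3 transitions (2 symbol, 1 ε)
  (ba)* → 7 transitions (2 symbol, 5 ε)
  b | a → 6 transitions (2 symbol, 4 ε)
  (b | a)* → 10 transitions (2 symbol, 8 ε)
  (b | a)*a → 12 transitions (3 symbol, 9 ε)
  ((b | a)*a)* → 16 transitions (3 symbol, 13 ε)
  aa(ba)*a((b | a)*a)* → 30 transitions (8 symbol, 22 ε)

30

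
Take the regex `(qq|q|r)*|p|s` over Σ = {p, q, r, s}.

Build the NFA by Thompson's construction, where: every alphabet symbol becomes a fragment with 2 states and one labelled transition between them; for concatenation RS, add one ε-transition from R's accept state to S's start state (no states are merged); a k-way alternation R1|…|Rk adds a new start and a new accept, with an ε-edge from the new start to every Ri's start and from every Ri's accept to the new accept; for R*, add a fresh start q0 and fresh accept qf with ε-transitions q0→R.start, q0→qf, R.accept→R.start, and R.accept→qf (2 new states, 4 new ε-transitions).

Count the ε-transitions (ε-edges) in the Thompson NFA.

17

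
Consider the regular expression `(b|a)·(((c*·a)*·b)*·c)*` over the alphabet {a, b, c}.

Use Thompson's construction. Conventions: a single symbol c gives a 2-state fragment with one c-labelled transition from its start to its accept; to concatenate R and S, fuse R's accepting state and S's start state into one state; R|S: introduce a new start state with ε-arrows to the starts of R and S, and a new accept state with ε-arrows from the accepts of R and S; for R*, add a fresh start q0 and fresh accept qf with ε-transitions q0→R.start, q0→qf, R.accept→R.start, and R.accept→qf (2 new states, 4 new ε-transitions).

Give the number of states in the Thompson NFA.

Per subexpression:
Each of the 6 symbol leaves contributes a 2-state fragment.
  b|a — 6 states
  c* — 4 states
  c*·a — 5 states
  (c*·a)* — 7 states
  (c*·a)*·b — 8 states
  ((c*·a)*·b)* — 10 states
  ((c*·a)*·b)*·c — 11 states
  (((c*·a)*·b)*·c)* — 13 states
  (b|a)·(((c*·a)*·b)*·c)* — 18 states

18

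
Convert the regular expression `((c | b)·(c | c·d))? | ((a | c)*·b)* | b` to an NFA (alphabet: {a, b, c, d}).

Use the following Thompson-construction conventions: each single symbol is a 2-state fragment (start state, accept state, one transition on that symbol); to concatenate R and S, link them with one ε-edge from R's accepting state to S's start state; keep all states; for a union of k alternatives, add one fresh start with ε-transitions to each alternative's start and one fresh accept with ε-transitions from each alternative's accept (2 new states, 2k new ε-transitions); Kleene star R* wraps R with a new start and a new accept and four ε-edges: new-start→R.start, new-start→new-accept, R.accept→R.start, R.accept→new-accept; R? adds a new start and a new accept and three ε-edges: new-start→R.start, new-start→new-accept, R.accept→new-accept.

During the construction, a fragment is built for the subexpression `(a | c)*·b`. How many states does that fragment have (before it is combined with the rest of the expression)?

Fragment for `(a | c)*·b`:
Each of the 3 symbol leaves contributes a 2-state fragment.
  a | c : 6 states
  (a | c)* : 8 states
  (a | c)*·b : 10 states

10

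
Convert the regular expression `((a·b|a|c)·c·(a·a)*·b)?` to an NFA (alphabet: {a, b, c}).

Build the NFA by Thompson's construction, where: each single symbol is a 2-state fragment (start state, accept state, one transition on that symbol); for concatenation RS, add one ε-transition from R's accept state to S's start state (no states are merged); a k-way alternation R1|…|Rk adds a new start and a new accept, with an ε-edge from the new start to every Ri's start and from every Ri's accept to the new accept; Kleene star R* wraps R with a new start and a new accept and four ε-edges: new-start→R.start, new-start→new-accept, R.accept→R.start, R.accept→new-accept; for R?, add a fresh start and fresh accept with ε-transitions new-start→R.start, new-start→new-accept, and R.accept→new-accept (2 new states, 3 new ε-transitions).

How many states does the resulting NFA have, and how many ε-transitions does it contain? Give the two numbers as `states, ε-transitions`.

Recursing over subexpressions:
Each of the 8 symbol leaves contributes 2 states and 0 ε-transitions.
  a·b = 4 states, 1 ε-transition
  a·b|a|c = 10 states, 7 ε-transitions
  a·a = 4 states, 1 ε-transition
  (a·a)* = 6 states, 5 ε-transitions
  (a·b|a|c)·c·(a·a)*·b = 20 states, 15 ε-transitions
  ((a·b|a|c)·c·(a·a)*·b)? = 22 states, 18 ε-transitions

22, 18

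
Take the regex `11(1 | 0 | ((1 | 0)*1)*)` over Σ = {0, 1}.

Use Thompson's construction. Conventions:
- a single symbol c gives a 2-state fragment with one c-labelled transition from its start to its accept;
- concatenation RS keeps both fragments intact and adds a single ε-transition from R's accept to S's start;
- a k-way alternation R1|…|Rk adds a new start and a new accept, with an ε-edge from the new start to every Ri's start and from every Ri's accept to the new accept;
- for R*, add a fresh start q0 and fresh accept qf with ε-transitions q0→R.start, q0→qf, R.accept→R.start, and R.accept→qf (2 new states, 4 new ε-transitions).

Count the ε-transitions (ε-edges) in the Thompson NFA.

21

Bottom-up over the parse tree:
Each of the 7 symbol leaves contributes 0 ε-transitions.
  1 | 0 — 4 ε-transitions
  (1 | 0)* — 8 ε-transitions
  (1 | 0)*1 — 9 ε-transitions
  ((1 | 0)*1)* — 13 ε-transitions
  1 | 0 | ((1 | 0)*1)* — 19 ε-transitions
  11(1 | 0 | ((1 | 0)*1)*) — 21 ε-transitions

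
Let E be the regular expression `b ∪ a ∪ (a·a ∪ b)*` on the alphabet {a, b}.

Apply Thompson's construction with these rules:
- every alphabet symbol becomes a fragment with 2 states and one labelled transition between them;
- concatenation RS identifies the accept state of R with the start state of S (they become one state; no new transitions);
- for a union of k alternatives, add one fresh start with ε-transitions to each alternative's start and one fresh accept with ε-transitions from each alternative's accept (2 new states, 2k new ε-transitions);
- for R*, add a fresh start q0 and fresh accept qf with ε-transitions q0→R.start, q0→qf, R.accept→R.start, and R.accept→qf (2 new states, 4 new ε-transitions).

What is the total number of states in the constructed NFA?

15

Per subexpression:
Each of the 5 symbol leaves contributes a 2-state fragment.
  a·a → 3 states
  a·a ∪ b → 7 states
  (a·a ∪ b)* → 9 states
  b ∪ a ∪ (a·a ∪ b)* → 15 states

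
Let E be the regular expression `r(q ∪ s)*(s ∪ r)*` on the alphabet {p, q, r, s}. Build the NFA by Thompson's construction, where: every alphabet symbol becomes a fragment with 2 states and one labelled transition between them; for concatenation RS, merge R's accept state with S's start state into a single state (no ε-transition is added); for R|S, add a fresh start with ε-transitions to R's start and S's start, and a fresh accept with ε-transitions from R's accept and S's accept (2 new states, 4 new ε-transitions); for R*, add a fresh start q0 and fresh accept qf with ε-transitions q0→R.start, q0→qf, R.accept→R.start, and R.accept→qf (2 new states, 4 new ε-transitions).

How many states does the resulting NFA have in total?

16

By structural recursion:
Each of the 5 symbol leaves contributes a 2-state fragment.
  q ∪ s = 6 states
  (q ∪ s)* = 8 states
  s ∪ r = 6 states
  (s ∪ r)* = 8 states
  r(q ∪ s)*(s ∪ r)* = 16 states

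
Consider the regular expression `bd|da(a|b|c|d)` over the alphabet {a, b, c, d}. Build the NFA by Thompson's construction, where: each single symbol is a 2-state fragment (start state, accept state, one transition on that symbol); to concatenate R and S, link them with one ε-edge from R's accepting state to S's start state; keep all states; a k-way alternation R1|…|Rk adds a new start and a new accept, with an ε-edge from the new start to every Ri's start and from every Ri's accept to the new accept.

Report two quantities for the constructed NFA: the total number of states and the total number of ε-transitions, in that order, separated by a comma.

20, 15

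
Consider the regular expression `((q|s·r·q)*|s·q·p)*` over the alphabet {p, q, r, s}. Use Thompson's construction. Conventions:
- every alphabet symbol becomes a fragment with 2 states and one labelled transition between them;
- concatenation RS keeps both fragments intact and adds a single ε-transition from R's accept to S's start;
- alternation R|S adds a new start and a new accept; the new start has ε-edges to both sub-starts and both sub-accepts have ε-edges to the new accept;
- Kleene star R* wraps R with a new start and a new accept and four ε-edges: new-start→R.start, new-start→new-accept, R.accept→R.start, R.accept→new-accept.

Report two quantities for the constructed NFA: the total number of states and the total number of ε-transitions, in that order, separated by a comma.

By structural recursion:
Each of the 7 symbol leaves contributes 2 states and 0 ε-transitions.
  s·r·q = 6 states, 2 ε-transitions
  q|s·r·q = 10 states, 6 ε-transitions
  (q|s·r·q)* = 12 states, 10 ε-transitions
  s·q·p = 6 states, 2 ε-transitions
  (q|s·r·q)*|s·q·p = 20 states, 16 ε-transitions
  ((q|s·r·q)*|s·q·p)* = 22 states, 20 ε-transitions

22, 20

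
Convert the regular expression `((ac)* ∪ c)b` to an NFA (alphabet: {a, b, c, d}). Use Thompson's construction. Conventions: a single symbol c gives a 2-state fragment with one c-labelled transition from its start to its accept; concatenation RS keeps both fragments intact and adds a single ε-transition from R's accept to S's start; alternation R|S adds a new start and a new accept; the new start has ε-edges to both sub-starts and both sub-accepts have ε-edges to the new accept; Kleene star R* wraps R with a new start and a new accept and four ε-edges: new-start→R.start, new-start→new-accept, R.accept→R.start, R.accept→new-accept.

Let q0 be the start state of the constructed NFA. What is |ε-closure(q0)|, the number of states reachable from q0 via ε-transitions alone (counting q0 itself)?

7

Work bottom-up. For each fragment F, track |ε-closure(F.start)| and whether F's accept lies in that closure (i.e. whether F accepts ε). A single-symbol fragment has closure size 1 and does not accept ε.
  ac — same as the first factor's closure: |ε-closure| = 1
  (ac)* — |ε-closure| = 1 (new start) + 1 (body) + 1 (new accept) = 3
  (ac)* ∪ c — new start ε-reaches every alternative's start; at least one alternative accepts ε, so the union's new accept is reached too: |ε-closure| = 1 + 3 + 1 + 1 = 6
  ((ac)* ∪ c)b — |ε-closure| = 6 + 1 = 7 (closure spills across the concat boundary because the left factor accepts ε)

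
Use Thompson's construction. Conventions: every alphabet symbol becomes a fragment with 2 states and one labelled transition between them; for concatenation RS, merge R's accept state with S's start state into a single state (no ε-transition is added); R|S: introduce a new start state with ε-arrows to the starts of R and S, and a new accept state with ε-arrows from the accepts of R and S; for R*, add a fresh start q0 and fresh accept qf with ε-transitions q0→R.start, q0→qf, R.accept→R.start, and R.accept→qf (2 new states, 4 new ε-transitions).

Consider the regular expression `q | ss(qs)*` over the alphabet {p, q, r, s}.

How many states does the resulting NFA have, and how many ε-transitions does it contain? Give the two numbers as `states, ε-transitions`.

11, 8

Per subexpression:
Each of the 5 symbol leaves contributes 2 states and 0 ε-transitions.
  qs = 3 states, 0 ε-transitions
  (qs)* = 5 states, 4 ε-transitions
  ss(qs)* = 7 states, 4 ε-transitions
  q | ss(qs)* = 11 states, 8 ε-transitions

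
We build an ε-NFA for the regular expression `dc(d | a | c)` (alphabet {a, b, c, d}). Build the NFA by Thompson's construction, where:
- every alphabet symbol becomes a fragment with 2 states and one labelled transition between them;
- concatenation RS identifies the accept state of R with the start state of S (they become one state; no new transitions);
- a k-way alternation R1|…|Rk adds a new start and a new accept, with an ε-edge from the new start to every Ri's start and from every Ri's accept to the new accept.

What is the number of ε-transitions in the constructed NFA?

6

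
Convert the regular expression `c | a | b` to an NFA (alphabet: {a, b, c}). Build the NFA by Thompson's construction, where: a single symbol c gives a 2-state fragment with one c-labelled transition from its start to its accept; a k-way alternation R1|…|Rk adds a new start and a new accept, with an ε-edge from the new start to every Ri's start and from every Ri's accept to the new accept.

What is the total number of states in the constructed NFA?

Building bottom-up:
Each of the 3 symbol leaves contributes a 2-state fragment.
  c | a | b → 8 states

8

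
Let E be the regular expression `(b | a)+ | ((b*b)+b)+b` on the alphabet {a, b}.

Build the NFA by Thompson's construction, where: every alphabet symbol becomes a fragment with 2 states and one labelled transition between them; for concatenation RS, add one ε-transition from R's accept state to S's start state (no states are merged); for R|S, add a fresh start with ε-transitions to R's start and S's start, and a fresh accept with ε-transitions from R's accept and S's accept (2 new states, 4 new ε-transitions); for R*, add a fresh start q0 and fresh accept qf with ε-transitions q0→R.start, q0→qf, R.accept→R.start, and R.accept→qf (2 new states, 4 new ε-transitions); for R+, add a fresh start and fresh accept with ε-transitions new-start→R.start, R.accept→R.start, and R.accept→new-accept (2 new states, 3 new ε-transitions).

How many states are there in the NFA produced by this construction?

24

Bottom-up over the parse tree:
Each of the 6 symbol leaves contributes a 2-state fragment.
  b | a — 6 states
  (b | a)+ — 8 states
  b* — 4 states
  b*b — 6 states
  (b*b)+ — 8 states
  (b*b)+b — 10 states
  ((b*b)+b)+ — 12 states
  ((b*b)+b)+b — 14 states
  (b | a)+ | ((b*b)+b)+b — 24 states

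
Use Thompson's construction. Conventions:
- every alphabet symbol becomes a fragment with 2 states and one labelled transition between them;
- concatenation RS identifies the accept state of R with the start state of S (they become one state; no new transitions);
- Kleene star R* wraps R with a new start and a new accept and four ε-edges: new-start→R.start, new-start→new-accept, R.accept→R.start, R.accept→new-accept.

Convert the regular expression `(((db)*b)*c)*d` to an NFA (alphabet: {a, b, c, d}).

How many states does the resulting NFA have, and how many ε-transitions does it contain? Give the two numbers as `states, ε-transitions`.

Recursing over subexpressions:
Each of the 5 symbol leaves contributes 2 states and 0 ε-transitions.
  db : 3 states, 0 ε-transitions
  (db)* : 5 states, 4 ε-transitions
  (db)*b : 6 states, 4 ε-transitions
  ((db)*b)* : 8 states, 8 ε-transitions
  ((db)*b)*c : 9 states, 8 ε-transitions
  (((db)*b)*c)* : 11 states, 12 ε-transitions
  (((db)*b)*c)*d : 12 states, 12 ε-transitions

12, 12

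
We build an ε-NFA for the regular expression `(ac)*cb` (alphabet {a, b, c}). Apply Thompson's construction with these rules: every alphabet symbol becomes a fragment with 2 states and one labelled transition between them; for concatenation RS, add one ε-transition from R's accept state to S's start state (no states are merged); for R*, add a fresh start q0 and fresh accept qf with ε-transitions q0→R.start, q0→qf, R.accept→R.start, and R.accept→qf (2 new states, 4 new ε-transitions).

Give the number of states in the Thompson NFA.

By structural recursion:
Each of the 4 symbol leaves contributes a 2-state fragment.
  ac = 4 states
  (ac)* = 6 states
  (ac)*cb = 10 states

10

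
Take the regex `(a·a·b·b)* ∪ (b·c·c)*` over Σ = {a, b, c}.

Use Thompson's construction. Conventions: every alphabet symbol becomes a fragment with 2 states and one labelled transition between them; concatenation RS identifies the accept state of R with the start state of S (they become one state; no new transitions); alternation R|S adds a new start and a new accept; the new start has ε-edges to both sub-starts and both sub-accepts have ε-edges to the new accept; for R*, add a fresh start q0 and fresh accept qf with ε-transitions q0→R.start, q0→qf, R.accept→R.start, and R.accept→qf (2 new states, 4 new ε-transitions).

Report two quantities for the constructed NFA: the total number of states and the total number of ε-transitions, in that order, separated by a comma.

15, 12

By structural recursion:
Each of the 7 symbol leaves contributes 2 states and 0 ε-transitions.
  a·a·b·b — 5 states, 0 ε-transitions
  (a·a·b·b)* — 7 states, 4 ε-transitions
  b·c·c — 4 states, 0 ε-transitions
  (b·c·c)* — 6 states, 4 ε-transitions
  (a·a·b·b)* ∪ (b·c·c)* — 15 states, 12 ε-transitions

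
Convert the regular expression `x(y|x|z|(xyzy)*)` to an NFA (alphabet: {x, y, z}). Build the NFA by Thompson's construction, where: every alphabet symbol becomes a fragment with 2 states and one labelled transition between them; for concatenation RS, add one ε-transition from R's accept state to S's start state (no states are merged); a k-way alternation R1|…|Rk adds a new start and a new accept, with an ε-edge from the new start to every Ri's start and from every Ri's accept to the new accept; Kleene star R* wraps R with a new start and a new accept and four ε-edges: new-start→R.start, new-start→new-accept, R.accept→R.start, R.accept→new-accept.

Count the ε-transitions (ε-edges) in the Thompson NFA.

16

Recursing over subexpressions:
Each of the 8 symbol leaves contributes 0 ε-transitions.
  xyzy → 3 ε-transitions
  (xyzy)* → 7 ε-transitions
  y|x|z|(xyzy)* → 15 ε-transitions
  x(y|x|z|(xyzy)*) → 16 ε-transitions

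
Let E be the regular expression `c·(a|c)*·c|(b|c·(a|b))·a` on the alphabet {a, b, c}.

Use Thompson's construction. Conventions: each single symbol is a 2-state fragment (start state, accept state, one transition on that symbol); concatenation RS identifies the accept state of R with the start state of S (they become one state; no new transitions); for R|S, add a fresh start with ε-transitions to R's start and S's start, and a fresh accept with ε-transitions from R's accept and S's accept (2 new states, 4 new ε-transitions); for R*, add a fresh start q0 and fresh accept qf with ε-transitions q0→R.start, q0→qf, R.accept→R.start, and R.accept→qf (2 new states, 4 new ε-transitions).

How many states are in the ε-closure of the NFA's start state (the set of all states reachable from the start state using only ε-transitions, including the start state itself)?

5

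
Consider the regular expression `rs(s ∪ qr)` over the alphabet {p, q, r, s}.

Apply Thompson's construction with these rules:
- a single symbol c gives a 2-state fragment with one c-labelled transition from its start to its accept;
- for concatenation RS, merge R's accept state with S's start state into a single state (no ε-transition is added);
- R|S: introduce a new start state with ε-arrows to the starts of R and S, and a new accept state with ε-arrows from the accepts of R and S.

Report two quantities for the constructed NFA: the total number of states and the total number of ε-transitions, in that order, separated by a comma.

9, 4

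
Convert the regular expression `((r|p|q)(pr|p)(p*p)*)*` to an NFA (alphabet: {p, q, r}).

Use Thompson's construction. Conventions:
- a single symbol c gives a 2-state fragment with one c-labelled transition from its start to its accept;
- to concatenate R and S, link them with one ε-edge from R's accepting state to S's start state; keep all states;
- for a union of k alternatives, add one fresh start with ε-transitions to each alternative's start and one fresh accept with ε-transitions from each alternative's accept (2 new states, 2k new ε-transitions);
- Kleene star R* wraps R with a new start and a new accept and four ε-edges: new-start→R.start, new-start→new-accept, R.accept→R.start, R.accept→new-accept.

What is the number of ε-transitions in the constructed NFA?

Per subexpression:
Each of the 8 symbol leaves contributes 0 ε-transitions.
  r|p|q — 6 ε-transitions
  pr — 1 ε-transition
  pr|p — 5 ε-transitions
  p* — 4 ε-transitions
  p*p — 5 ε-transitions
  (p*p)* — 9 ε-transitions
  (r|p|q)(pr|p)(p*p)* — 22 ε-transitions
  ((r|p|q)(pr|p)(p*p)*)* — 26 ε-transitions

26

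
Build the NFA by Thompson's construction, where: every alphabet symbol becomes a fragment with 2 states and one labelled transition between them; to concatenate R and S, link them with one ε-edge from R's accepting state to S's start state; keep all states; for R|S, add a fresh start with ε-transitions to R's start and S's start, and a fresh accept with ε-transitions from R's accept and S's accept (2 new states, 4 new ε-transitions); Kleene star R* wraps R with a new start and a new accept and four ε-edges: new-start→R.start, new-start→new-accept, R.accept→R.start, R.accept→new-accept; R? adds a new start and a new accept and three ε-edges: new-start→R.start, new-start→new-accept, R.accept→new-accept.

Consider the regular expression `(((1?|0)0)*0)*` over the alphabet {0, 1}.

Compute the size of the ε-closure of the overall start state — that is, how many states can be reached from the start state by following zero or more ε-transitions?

Work bottom-up. For each fragment F, track |ε-closure(F.start)| and whether F's accept lies in that closure (i.e. whether F accepts ε). A single-symbol fragment has closure size 1 and does not accept ε.
  1? → |ε-closure| = 1 (new start) + 1 (body) + 1 (new accept, via ε) = 3
  1?|0 → |ε-closure| = 1 (new start) + (3 + 1) + 1 (new accept, since some branch ε-reaches its own accept) = 6
  (1?|0)0 → the left operand accepts ε, so the closure extends into the next operand (via the concat ε-link); |ε-closure| = 6 + 1 = 7
  ((1?|0)0)* → |ε-closure| = 1 (new start) + 7 (body) + 1 (new accept) = 9
  ((1?|0)0)*0 → the left operand accepts ε, so the closure extends into the next operand (via the concat ε-link); |ε-closure| = 9 + 1 = 10
  (((1?|0)0)*0)* → new start has ε-edges to the inner start and to the new accept, so |ε-closure| = 2 + 10 = 12

12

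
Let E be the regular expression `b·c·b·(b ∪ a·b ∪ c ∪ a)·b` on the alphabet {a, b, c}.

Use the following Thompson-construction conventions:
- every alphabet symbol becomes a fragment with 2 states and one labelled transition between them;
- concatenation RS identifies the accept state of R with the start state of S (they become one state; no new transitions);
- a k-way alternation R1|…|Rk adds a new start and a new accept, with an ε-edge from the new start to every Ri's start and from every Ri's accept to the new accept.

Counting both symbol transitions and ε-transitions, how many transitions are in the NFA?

17

Recursing over subexpressions:
Each of the 9 symbol leaves contributes 1 transition (1 symbol, 0 ε).
  a·b → 2 transitions (2 symbol, 0 ε)
  b ∪ a·b ∪ c ∪ a → 13 transitions (5 symbol, 8 ε)
  b·c·b·(b ∪ a·b ∪ c ∪ a)·b → 17 transitions (9 symbol, 8 ε)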